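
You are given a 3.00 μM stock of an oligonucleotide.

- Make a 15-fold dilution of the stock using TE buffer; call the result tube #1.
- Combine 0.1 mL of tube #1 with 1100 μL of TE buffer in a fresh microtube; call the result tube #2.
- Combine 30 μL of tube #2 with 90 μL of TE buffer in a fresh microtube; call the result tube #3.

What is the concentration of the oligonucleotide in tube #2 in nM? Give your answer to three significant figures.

Step 1: 15-fold → factor 15
Step 2: 0.1 mL + 1100 μL = 1.2 mL total → factor 1.2/0.1 = 12
Dilution factor through tube #2 = 15 × 12 = 180
[tube #2] = 3.00 μM / 180 = 0.01667 μM = 16.7 nM

16.7 nM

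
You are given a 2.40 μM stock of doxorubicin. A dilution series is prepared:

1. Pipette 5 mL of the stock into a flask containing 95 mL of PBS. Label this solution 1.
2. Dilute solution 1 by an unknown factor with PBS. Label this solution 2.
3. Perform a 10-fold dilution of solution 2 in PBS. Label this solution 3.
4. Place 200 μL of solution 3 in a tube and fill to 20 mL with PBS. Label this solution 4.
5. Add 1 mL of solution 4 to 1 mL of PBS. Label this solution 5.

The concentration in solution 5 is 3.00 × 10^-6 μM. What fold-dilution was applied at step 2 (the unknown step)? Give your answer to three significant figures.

Step 1: 5 mL + 95 mL = 100 mL total → factor 100/5 = 20
Step 2: unknown factor x
Step 3: 10-fold → factor 10
Step 4: 200 μL brought to 20 mL → factor 20000/200 = 100
Step 5: 1 mL + 1 mL = 2 mL total → factor 2/1 = 2
Product of known-step factors = 40000
Overall factor = 2.40 μM / (3.00 × 10^-6 μM) = 8 × 10^5
x = 8 × 10^5 / 40000 = 20.0

20.0-fold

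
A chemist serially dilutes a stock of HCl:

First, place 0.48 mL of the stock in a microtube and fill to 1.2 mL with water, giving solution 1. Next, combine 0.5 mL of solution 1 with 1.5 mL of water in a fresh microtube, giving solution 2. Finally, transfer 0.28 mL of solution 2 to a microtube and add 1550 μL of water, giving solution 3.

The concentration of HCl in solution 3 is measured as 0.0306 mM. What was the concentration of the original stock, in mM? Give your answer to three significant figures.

2.00 mM

Step 1: 0.48 mL brought to 1.2 mL → factor 1.2/0.48 = 2.5
Step 2: 0.5 mL + 1.5 mL = 2 mL total → factor 2/0.5 = 4
Step 3: 0.28 mL + 1550 μL = 1.83 mL total → factor 1.83/0.28 = 6.5357
Overall dilution factor = 2.5 × 4 × 6.5357 = 65.357
Stock = 0.0306 mM × 65.357 = 2.00 mM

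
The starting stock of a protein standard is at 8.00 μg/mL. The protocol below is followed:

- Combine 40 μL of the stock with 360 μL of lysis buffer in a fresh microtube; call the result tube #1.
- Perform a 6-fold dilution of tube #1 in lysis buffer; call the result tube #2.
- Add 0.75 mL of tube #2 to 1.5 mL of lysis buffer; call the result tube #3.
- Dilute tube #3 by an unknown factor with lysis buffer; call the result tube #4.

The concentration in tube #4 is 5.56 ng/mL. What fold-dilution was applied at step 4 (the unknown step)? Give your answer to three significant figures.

Step 1: 40 μL + 360 μL = 400 μL total → factor 400/40 = 10
Step 2: 6-fold → factor 6
Step 3: 0.75 mL + 1.5 mL = 2.25 mL total → factor 2.25/0.75 = 3
Step 4: unknown factor x
Product of known-step factors = 180
Overall factor = 8.00 μg/mL / (5.56 ng/mL) = 1438.8
x = 1438.8 / 180 = 7.99

7.99-fold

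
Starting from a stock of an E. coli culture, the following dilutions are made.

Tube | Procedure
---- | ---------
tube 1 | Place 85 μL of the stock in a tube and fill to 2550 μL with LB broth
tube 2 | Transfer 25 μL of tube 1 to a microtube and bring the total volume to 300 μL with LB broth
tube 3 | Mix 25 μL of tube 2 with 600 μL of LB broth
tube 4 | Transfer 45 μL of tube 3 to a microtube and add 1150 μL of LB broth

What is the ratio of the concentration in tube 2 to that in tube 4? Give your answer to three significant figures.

664

Step 1: 85 μL brought to 2550 μL → factor 2550/85 = 30
Step 2: 25 μL brought to 300 μL → factor 300/25 = 12
Step 3: 25 μL + 600 μL = 625 μL total → factor 625/25 = 25
Step 4: 45 μL + 1150 μL = 1195 μL total → factor 1195/45 = 26.556
Dilution factor to tube 2 = 360; to tube 4 = 2.39 × 10^5
[tube 2]/[tube 4] = (factor to tube 4)/(factor to tube 2) = 2.39 × 10^5/360 = 664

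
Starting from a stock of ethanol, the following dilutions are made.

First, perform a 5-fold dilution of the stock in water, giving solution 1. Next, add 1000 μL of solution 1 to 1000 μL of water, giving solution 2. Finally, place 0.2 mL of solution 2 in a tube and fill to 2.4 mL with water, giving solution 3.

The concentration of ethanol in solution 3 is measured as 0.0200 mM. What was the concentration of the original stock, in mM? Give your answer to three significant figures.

Step 1: 5-fold → factor 5
Step 2: 1000 μL + 1000 μL = 2000 μL total → factor 2000/1000 = 2
Step 3: 0.2 mL brought to 2.4 mL → factor 2.4/0.2 = 12
Overall dilution factor = 5 × 2 × 12 = 120
Stock = 0.0200 mM × 120 = 2.40 mM

2.40 mM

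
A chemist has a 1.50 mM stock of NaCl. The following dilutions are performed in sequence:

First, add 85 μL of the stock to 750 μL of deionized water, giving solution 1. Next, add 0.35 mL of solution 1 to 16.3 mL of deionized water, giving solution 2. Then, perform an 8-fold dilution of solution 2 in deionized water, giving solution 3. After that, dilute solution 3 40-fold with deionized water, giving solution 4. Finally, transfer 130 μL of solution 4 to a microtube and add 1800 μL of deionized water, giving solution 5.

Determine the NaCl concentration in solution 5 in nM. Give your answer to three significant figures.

Step 1: 85 μL + 750 μL = 835 μL total → factor 835/85 = 9.8235
Step 2: 0.35 mL + 16.3 mL = 16.65 mL total → factor 16.65/0.35 = 47.571
Step 3: 8-fold → factor 8
Step 4: 40-fold → factor 40
Step 5: 130 μL + 1800 μL = 1930 μL total → factor 1930/130 = 14.846
Overall dilution factor = 9.8235 × 47.571 × 8 × 40 × 14.846 = 2.2201 × 10^6
Final = 1.50 mM / 2.2201 × 10^6 = 6.756 × 10^-7 mM = 0.676 nM

0.676 nM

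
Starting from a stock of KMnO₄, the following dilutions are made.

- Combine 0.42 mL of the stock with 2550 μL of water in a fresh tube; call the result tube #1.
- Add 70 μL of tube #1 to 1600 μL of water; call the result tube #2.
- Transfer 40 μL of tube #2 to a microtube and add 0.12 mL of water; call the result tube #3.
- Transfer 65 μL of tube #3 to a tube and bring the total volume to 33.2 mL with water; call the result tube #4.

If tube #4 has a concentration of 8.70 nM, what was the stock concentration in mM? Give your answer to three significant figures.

Step 1: 0.42 mL + 2550 μL = 2.97 mL total → factor 2.97/0.42 = 7.0714
Step 2: 70 μL + 1600 μL = 1670 μL total → factor 1670/70 = 23.857
Step 3: 40 μL + 0.12 mL = 160 μL total → factor 160/40 = 4
Step 4: 65 μL brought to 33.2 mL → factor 33200/65 = 510.77
Overall dilution factor = 7.0714 × 23.857 × 4 × 510.77 = 3.4468 × 10^5
Stock = 8.70 nM × 3.4468 × 10^5 = 2.999 × 10^6 nM = 3.00 mM

3.00 mM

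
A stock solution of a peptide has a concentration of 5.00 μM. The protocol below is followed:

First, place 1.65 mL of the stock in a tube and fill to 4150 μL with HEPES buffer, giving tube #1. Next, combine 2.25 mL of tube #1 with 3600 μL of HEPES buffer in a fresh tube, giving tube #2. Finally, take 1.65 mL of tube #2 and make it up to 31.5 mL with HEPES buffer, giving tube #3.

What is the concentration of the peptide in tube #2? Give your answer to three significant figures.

0.765 μM

Step 1: 1.65 mL brought to 4150 μL → factor 4.15/1.65 = 2.5152
Step 2: 2.25 mL + 3600 μL = 5.85 mL total → factor 5.85/2.25 = 2.6
Dilution factor through tube #2 = 2.5152 × 2.6 = 6.5394
[tube #2] = 5.00 μM / 6.5394 = 0.765 μM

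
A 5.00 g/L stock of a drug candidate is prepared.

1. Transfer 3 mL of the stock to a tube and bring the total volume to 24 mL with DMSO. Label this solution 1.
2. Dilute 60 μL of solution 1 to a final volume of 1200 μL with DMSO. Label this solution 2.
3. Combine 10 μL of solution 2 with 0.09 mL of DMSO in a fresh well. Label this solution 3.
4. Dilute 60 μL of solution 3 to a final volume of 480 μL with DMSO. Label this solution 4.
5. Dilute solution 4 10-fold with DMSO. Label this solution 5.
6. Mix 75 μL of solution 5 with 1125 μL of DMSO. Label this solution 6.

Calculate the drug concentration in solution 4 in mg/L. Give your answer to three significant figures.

0.391 mg/L

Step 1: 3 mL brought to 24 mL → factor 24/3 = 8
Step 2: 60 μL brought to 1200 μL → factor 1200/60 = 20
Step 3: 10 μL + 0.09 mL = 100 μL total → factor 100/10 = 10
Step 4: 60 μL brought to 480 μL → factor 480/60 = 8
Dilution factor through solution 4 = 8 × 20 × 10 × 8 = 12800
[solution 4] = 5.00 g/L / 12800 = 0.0003906 g/L = 0.391 mg/L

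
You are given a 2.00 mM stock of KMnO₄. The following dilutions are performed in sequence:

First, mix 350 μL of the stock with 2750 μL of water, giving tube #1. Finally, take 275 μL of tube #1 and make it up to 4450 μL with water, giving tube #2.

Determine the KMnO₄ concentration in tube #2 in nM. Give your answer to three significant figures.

1.40 × 10^4 nM

Step 1: 350 μL + 2750 μL = 3100 μL total → factor 3100/350 = 8.8571
Step 2: 275 μL brought to 4450 μL → factor 4450/275 = 16.182
Overall dilution factor = 8.8571 × 16.182 = 143.32
Final = 2.00 mM / 143.32 = 0.01395 mM = 1.40 × 10^4 nM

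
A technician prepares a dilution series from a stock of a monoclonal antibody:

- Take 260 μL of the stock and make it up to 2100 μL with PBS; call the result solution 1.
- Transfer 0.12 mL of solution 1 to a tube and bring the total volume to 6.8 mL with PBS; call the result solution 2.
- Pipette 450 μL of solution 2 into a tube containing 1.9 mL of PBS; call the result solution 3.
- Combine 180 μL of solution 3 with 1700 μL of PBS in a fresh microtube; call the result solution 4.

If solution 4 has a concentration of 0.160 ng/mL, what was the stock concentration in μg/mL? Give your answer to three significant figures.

Step 1: 260 μL brought to 2100 μL → factor 2100/260 = 8.0769
Step 2: 0.12 mL brought to 6.8 mL → factor 6.8/0.12 = 56.667
Step 3: 450 μL + 1.9 mL = 2350 μL total → factor 2350/450 = 5.2222
Step 4: 180 μL + 1700 μL = 1880 μL total → factor 1880/180 = 10.444
Overall dilution factor = 8.0769 × 56.667 × 5.2222 × 10.444 = 24964
Stock = 0.160 ng/mL × 24964 = 3994 ng/mL = 3.99 μg/mL

3.99 μg/mL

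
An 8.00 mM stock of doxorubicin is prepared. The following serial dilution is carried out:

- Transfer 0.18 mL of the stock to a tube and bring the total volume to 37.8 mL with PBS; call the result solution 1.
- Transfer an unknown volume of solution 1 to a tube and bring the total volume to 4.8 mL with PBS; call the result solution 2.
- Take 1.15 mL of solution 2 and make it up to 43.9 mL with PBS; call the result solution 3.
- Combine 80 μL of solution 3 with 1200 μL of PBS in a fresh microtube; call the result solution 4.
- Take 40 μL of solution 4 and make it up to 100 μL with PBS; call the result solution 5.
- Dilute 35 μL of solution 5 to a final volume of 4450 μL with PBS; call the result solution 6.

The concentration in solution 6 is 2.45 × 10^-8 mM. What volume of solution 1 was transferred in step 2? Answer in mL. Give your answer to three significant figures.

0.599 mL

Step 1: 0.18 mL brought to 37.8 mL → factor 37.8/0.18 = 210
Step 2: v brought to 4.8 mL → factor = 4.8 mL/v
Step 3: 1.15 mL brought to 43.9 mL → factor 43.9/1.15 = 38.174
Step 4: 80 μL + 1200 μL = 1280 μL total → factor 1280/80 = 16
Step 5: 40 μL brought to 100 μL → factor 100/40 = 2.5
Step 6: 35 μL brought to 4450 μL → factor 4450/35 = 127.14
Product of known-step factors = 4.077 × 10^7
Overall factor = 8.00 mM / (2.45 × 10^-8 mM) = 3.2653 × 10^8
Step-2 factor = 3.2653 × 10^8 / 4.077 × 10^7 = 8.0091
v = 4.8 mL / 8.0091 = 0.599 mL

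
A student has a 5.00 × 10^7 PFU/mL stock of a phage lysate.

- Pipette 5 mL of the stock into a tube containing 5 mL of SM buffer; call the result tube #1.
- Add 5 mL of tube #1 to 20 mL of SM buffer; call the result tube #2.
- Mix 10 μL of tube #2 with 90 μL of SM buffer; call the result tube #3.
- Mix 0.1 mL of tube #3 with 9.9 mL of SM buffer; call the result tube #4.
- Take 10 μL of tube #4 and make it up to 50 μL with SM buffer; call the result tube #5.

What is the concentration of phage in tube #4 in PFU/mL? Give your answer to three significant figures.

5.00 × 10^3 PFU/mL

Step 1: 5 mL + 5 mL = 10 mL total → factor 10/5 = 2
Step 2: 5 mL + 20 mL = 25 mL total → factor 25/5 = 5
Step 3: 10 μL + 90 μL = 100 μL total → factor 100/10 = 10
Step 4: 0.1 mL + 9.9 mL = 10 mL total → factor 10/0.1 = 100
Dilution factor through tube #4 = 2 × 5 × 10 × 100 = 10000
[tube #4] = 5.00 × 10^7 PFU/mL / 10000 = 5.00 × 10^3 PFU/mL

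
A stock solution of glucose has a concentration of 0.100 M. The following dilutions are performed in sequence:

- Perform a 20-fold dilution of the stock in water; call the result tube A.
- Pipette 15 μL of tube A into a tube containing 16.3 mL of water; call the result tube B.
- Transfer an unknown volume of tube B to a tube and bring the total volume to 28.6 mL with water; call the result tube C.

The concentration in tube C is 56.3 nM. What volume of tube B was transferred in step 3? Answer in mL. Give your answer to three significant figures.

Step 1: 20-fold → factor 20
Step 2: 15 μL + 16.3 mL = 16315 μL total → factor 16315/15 = 1087.7
Step 3: v brought to 28.6 mL → factor = 28.6 mL/v
Product of known-step factors = 21753
Overall factor = 0.100 M / (56.3 nM) = 1.7762 × 10^6
Step-3 factor = 1.7762 × 10^6 / 21753 = 81.652
v = 28.6 mL / 81.652 = 0.350 mL

0.350 mL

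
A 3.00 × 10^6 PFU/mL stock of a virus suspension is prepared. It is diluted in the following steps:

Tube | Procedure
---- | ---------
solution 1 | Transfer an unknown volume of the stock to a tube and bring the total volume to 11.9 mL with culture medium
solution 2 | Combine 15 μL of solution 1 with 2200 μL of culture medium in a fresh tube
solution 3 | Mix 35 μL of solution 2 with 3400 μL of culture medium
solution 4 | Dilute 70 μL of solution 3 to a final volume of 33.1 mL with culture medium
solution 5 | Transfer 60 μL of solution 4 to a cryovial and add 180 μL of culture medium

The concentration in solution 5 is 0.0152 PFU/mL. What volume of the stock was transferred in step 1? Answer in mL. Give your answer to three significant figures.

1.65 mL

Step 1: v brought to 11.9 mL → factor = 11.9 mL/v
Step 2: 15 μL + 2200 μL = 2215 μL total → factor 2215/15 = 147.67
Step 3: 35 μL + 3400 μL = 3435 μL total → factor 3435/35 = 98.143
Step 4: 70 μL brought to 33.1 mL → factor 33100/70 = 472.86
Step 5: 60 μL + 180 μL = 240 μL total → factor 240/60 = 4
Product of known-step factors = 2.7411 × 10^7
Overall factor = 3.00 × 10^6 PFU/mL / (0.0152 PFU/mL) = 1.9737 × 10^8
Step-1 factor = 1.9737 × 10^8 / 2.7411 × 10^7 = 7.2002
v = 11.9 mL / 7.2002 = 1.65 mL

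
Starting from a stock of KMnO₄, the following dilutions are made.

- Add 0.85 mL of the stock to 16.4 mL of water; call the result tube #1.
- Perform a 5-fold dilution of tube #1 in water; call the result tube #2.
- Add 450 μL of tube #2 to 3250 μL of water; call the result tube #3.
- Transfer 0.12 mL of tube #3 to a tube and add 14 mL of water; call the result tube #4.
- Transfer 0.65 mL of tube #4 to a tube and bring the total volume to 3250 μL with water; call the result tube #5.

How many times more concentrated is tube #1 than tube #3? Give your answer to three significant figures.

41.1

Step 1: 0.85 mL + 16.4 mL = 17.25 mL total → factor 17.25/0.85 = 20.294
Step 2: 5-fold → factor 5
Step 3: 450 μL + 3250 μL = 3700 μL total → factor 3700/450 = 8.2222
Dilution factor to tube #1 = 20.294; to tube #3 = 834.31
[tube #1]/[tube #3] = (factor to tube #3)/(factor to tube #1) = 834.31/20.294 = 41.1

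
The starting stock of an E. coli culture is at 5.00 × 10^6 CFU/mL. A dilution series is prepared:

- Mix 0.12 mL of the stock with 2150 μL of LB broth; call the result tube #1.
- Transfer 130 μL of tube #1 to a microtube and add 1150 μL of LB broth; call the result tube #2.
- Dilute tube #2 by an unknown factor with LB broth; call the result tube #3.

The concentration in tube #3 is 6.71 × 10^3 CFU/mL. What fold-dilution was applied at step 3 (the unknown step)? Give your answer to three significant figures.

Step 1: 0.12 mL + 2150 μL = 2.27 mL total → factor 2.27/0.12 = 18.917
Step 2: 130 μL + 1150 μL = 1280 μL total → factor 1280/130 = 9.8462
Step 3: unknown factor x
Product of known-step factors = 186.26
Overall factor = 5.00 × 10^6 CFU/mL / (6.71 × 10^3 CFU/mL) = 745.16
x = 745.16 / 186.26 = 4.00

4.00-fold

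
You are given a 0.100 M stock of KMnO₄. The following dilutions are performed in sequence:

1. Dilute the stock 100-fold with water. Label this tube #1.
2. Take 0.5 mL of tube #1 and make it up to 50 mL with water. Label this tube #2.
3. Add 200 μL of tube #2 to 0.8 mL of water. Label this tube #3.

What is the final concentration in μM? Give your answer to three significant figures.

2.00 μM

Step 1: 100-fold → factor 100
Step 2: 0.5 mL brought to 50 mL → factor 50/0.5 = 100
Step 3: 200 μL + 0.8 mL = 1000 μL total → factor 1000/200 = 5
Overall dilution factor = 100 × 100 × 5 = 50000
Final = 0.100 M / 50000 = 2.000 × 10^-6 M = 2.00 μM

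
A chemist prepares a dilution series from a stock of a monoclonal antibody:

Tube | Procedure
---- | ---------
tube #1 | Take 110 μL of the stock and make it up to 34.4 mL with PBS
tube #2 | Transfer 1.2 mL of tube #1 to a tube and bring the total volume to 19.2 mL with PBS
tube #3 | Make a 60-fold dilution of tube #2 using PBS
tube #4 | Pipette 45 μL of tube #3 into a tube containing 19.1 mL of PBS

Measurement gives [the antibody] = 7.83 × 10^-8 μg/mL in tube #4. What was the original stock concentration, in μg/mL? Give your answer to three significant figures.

10.0 μg/mL

Step 1: 110 μL brought to 34.4 mL → factor 34400/110 = 312.73
Step 2: 1.2 mL brought to 19.2 mL → factor 19.2/1.2 = 16
Step 3: 60-fold → factor 60
Step 4: 45 μL + 19.1 mL = 19145 μL total → factor 19145/45 = 425.44
Overall dilution factor = 312.73 × 16 × 60 × 425.44 = 1.2773 × 10^8
Stock = 7.83 × 10^-8 μg/mL × 1.2773 × 10^8 = 10.0 μg/mL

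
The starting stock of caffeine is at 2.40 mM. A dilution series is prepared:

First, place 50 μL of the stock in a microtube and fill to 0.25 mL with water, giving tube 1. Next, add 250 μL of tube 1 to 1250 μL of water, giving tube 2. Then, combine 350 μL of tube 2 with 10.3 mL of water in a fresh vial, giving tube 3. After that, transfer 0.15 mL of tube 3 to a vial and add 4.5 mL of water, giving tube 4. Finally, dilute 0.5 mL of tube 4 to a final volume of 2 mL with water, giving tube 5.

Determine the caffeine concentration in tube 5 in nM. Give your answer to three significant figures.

21.2 nM

Step 1: 50 μL brought to 0.25 mL → factor 250/50 = 5
Step 2: 250 μL + 1250 μL = 1500 μL total → factor 1500/250 = 6
Step 3: 350 μL + 10.3 mL = 10650 μL total → factor 10650/350 = 30.429
Step 4: 0.15 mL + 4.5 mL = 4.65 mL total → factor 4.65/0.15 = 31
Step 5: 0.5 mL brought to 2 mL → factor 2/0.5 = 4
Overall dilution factor = 5 × 6 × 30.429 × 31 × 4 = 1.1319 × 10^5
Final = 2.40 mM / 1.1319 × 10^5 = 2.120 × 10^-5 mM = 21.2 nM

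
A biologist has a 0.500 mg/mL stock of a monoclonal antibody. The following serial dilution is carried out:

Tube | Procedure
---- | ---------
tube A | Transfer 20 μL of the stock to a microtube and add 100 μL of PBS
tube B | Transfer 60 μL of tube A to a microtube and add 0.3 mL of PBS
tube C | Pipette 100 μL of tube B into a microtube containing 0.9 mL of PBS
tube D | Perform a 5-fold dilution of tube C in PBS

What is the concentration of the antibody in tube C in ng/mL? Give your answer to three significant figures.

1.39 × 10^3 ng/mL

Step 1: 20 μL + 100 μL = 120 μL total → factor 120/20 = 6
Step 2: 60 μL + 0.3 mL = 360 μL total → factor 360/60 = 6
Step 3: 100 μL + 0.9 mL = 1000 μL total → factor 1000/100 = 10
Dilution factor through tube C = 6 × 6 × 10 = 360
[tube C] = 0.500 mg/mL / 360 = 0.001389 mg/mL = 1.39 × 10^3 ng/mL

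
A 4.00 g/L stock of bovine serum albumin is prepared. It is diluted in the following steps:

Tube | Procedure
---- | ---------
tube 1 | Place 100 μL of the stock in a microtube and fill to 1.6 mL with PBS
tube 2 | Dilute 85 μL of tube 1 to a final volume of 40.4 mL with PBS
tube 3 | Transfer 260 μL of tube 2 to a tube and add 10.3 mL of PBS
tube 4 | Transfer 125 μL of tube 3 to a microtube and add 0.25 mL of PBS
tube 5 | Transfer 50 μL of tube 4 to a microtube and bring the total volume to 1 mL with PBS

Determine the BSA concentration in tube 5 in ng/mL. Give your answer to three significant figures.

0.216 ng/mL

Step 1: 100 μL brought to 1.6 mL → factor 1600/100 = 16
Step 2: 85 μL brought to 40.4 mL → factor 40400/85 = 475.29
Step 3: 260 μL + 10.3 mL = 10560 μL total → factor 10560/260 = 40.615
Step 4: 125 μL + 0.25 mL = 375 μL total → factor 375/125 = 3
Step 5: 50 μL brought to 1 mL → factor 1000/50 = 20
Overall dilution factor = 16 × 475.29 × 40.615 × 3 × 20 = 1.8532 × 10^7
Final = 4.00 g/L / 1.8532 × 10^7 = 2.158 × 10^-7 g/L = 0.216 ng/mL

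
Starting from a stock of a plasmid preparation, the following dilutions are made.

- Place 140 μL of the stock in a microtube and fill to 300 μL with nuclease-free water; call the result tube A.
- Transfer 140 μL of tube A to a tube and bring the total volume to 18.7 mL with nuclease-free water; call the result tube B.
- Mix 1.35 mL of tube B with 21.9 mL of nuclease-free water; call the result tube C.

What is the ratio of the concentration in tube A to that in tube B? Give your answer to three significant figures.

134

Step 1: 140 μL brought to 300 μL → factor 300/140 = 2.1429
Step 2: 140 μL brought to 18.7 mL → factor 18700/140 = 133.57
Dilution factor to tube A = 2.1429; to tube B = 286.22
[tube A]/[tube B] = (factor to tube B)/(factor to tube A) = 286.22/2.1429 = 134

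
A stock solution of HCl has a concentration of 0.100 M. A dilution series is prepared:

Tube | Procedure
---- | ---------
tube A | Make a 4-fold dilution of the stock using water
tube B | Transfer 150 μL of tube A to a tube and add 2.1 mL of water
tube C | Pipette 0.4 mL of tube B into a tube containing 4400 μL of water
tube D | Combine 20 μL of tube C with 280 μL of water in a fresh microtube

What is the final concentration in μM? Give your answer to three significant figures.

9.26 μM

Step 1: 4-fold → factor 4
Step 2: 150 μL + 2.1 mL = 2250 μL total → factor 2250/150 = 15
Step 3: 0.4 mL + 4400 μL = 4.8 mL total → factor 4.8/0.4 = 12
Step 4: 20 μL + 280 μL = 300 μL total → factor 300/20 = 15
Overall dilution factor = 4 × 15 × 12 × 15 = 10800
Final = 0.100 M / 10800 = 9.259 × 10^-6 M = 9.26 μM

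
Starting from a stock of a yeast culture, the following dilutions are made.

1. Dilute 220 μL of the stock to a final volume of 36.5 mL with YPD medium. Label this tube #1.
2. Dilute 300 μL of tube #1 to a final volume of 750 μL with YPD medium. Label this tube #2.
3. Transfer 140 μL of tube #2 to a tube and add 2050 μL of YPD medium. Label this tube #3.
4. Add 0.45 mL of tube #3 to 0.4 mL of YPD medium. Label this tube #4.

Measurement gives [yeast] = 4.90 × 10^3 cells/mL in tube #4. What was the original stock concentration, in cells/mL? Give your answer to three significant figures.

6.01 × 10^7 cells/mL

Step 1: 220 μL brought to 36.5 mL → factor 36500/220 = 165.91
Step 2: 300 μL brought to 750 μL → factor 750/300 = 2.5
Step 3: 140 μL + 2050 μL = 2190 μL total → factor 2190/140 = 15.643
Step 4: 0.45 mL + 0.4 mL = 0.85 mL total → factor 0.85/0.45 = 1.8889
Overall dilution factor = 165.91 × 2.5 × 15.643 × 1.8889 = 12256
Stock = 4.90 × 10^3 cells/mL × 12256 = 6.01 × 10^7 cells/mL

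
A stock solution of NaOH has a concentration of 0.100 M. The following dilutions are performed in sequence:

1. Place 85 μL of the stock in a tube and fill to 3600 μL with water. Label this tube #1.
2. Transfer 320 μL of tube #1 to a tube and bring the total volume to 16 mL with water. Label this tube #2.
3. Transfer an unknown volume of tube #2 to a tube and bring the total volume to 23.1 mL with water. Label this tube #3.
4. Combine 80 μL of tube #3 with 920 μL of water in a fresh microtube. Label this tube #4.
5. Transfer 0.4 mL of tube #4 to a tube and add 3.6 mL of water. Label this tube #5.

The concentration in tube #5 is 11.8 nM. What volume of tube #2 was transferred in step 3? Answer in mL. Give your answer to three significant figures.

Step 1: 85 μL brought to 3600 μL → factor 3600/85 = 42.353
Step 2: 320 μL brought to 16 mL → factor 16000/320 = 50
Step 3: v brought to 23.1 mL → factor = 23.1 mL/v
Step 4: 80 μL + 920 μL = 1000 μL total → factor 1000/80 = 12.5
Step 5: 0.4 mL + 3.6 mL = 4 mL total → factor 4/0.4 = 10
Product of known-step factors = 2.6471 × 10^5
Overall factor = 0.100 M / (11.8 nM) = 8.4746 × 10^6
Step-3 factor = 8.4746 × 10^6 / 2.6471 × 10^5 = 32.015
v = 23.1 mL / 32.015 = 0.722 mL

0.722 mL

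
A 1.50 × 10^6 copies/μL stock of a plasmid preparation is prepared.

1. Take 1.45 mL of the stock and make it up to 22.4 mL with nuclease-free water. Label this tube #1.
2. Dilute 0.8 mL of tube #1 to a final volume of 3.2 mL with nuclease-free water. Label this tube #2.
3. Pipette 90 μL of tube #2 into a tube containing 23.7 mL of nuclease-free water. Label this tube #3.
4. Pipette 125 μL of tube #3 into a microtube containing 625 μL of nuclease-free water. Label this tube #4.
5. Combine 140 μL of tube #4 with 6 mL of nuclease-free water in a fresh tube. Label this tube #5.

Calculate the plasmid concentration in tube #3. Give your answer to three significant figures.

Step 1: 1.45 mL brought to 22.4 mL → factor 22.4/1.45 = 15.448
Step 2: 0.8 mL brought to 3.2 mL → factor 3.2/0.8 = 4
Step 3: 90 μL + 23.7 mL = 23790 μL total → factor 23790/90 = 264.33
Dilution factor through tube #3 = 15.448 × 4 × 264.33 = 16334
[tube #3] = 1.50 × 10^6 copies/μL / 16334 = 91.8 copies/μL

91.8 copies/μL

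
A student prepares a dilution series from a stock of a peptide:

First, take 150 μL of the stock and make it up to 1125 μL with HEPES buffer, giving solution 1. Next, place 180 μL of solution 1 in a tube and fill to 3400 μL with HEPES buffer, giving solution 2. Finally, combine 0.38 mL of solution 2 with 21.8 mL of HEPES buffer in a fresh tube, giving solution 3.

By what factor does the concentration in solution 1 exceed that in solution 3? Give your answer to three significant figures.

Step 1: 150 μL brought to 1125 μL → factor 1125/150 = 7.5
Step 2: 180 μL brought to 3400 μL → factor 3400/180 = 18.889
Step 3: 0.38 mL + 21.8 mL = 22.18 mL total → factor 22.18/0.38 = 58.368
Dilution factor to solution 1 = 7.5; to solution 3 = 8268.9
[solution 1]/[solution 3] = (factor to solution 3)/(factor to solution 1) = 8268.9/7.5 = 1.10 × 10^3

1.10 × 10^3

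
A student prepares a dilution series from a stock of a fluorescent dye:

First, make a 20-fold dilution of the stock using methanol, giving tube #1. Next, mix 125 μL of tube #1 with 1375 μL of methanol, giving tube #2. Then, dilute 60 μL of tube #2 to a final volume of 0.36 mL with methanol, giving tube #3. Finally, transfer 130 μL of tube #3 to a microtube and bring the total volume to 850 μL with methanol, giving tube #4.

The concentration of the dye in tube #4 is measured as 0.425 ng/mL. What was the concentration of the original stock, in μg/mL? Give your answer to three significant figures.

4.00 μg/mL

Step 1: 20-fold → factor 20
Step 2: 125 μL + 1375 μL = 1500 μL total → factor 1500/125 = 12
Step 3: 60 μL brought to 0.36 mL → factor 360/60 = 6
Step 4: 130 μL brought to 850 μL → factor 850/130 = 6.5385
Overall dilution factor = 20 × 12 × 6 × 6.5385 = 9415.4
Stock = 0.425 ng/mL × 9415.4 = 4002 ng/mL = 4.00 μg/mL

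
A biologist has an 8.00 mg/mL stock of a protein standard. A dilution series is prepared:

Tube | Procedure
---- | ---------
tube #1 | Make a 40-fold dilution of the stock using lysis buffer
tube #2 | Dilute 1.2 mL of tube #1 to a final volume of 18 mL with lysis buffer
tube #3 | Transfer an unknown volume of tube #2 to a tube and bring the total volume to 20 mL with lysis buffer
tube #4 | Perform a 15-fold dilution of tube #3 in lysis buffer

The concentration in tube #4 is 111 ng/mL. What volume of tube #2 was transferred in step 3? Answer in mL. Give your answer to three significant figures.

2.50 mL

Step 1: 40-fold → factor 40
Step 2: 1.2 mL brought to 18 mL → factor 18/1.2 = 15
Step 3: v brought to 20 mL → factor = 20 mL/v
Step 4: 15-fold → factor 15
Product of known-step factors = 9000
Overall factor = 8.00 mg/mL / (111 ng/mL) = 72072
Step-3 factor = 72072 / 9000 = 8.008
v = 20 mL / 8.008 = 2.50 mL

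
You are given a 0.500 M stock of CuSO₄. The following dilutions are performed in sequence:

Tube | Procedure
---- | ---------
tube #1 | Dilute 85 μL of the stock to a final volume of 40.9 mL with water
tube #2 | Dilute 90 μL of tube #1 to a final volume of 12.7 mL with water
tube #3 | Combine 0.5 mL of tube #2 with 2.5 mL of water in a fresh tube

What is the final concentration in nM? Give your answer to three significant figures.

Step 1: 85 μL brought to 40.9 mL → factor 40900/85 = 481.18
Step 2: 90 μL brought to 12.7 mL → factor 12700/90 = 141.11
Step 3: 0.5 mL + 2.5 mL = 3 mL total → factor 3/0.5 = 6
Overall dilution factor = 481.18 × 141.11 × 6 = 4.074 × 10^5
Final = 0.500 M / 4.074 × 10^5 = 1.227 × 10^-6 M = 1.23 × 10^3 nM

1.23 × 10^3 nM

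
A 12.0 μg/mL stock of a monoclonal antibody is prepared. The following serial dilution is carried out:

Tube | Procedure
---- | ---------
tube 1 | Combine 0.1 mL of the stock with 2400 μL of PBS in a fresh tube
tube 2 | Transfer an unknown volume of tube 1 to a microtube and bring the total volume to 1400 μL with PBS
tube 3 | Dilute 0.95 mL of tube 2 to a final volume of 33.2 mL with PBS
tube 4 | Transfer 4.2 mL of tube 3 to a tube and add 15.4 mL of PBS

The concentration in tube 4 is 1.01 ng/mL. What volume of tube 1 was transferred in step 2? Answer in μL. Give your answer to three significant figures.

Step 1: 0.1 mL + 2400 μL = 2.5 mL total → factor 2.5/0.1 = 25
Step 2: v brought to 1400 μL → factor = 1400 μL/v
Step 3: 0.95 mL brought to 33.2 mL → factor 33.2/0.95 = 34.947
Step 4: 4.2 mL + 15.4 mL = 19.6 mL total → factor 19.6/4.2 = 4.6667
Product of known-step factors = 4077.2
Overall factor = 12.0 μg/mL / (1.01 ng/mL) = 11881
Step-2 factor = 11881 / 4077.2 = 2.9141
v = 1400 μL / 2.9141 = 480 μL

480 μL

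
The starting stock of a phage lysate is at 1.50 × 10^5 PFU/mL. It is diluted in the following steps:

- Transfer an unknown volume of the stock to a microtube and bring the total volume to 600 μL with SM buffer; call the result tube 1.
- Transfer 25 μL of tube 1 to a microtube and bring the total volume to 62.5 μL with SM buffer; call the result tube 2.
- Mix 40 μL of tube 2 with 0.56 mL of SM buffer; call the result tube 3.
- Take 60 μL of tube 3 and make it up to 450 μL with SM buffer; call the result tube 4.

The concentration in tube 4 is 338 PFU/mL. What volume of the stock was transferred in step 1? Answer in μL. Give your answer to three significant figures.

Step 1: v brought to 600 μL → factor = 600 μL/v
Step 2: 25 μL brought to 62.5 μL → factor 62.5/25 = 2.5
Step 3: 40 μL + 0.56 mL = 600 μL total → factor 600/40 = 15
Step 4: 60 μL brought to 450 μL → factor 450/60 = 7.5
Product of known-step factors = 281.25
Overall factor = 1.50 × 10^5 PFU/mL / (338 PFU/mL) = 443.79
Step-1 factor = 443.79 / 281.25 = 1.5779
v = 600 μL / 1.5779 = 380 μL

380 μL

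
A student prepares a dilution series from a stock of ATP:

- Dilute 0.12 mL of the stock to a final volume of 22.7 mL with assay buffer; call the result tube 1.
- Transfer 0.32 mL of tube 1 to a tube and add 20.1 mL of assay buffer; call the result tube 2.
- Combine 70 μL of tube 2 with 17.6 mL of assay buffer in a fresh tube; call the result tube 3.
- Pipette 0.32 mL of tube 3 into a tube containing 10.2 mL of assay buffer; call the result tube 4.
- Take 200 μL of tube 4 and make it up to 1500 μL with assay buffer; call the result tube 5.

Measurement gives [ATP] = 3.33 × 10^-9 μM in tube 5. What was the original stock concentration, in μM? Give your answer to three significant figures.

2.50 μM

Step 1: 0.12 mL brought to 22.7 mL → factor 22.7/0.12 = 189.17
Step 2: 0.32 mL + 20.1 mL = 20.42 mL total → factor 20.42/0.32 = 63.812
Step 3: 70 μL + 17.6 mL = 17670 μL total → factor 17670/70 = 252.43
Step 4: 0.32 mL + 10.2 mL = 10.52 mL total → factor 10.52/0.32 = 32.875
Step 5: 200 μL brought to 1500 μL → factor 1500/200 = 7.5
Overall dilution factor = 189.17 × 63.812 × 252.43 × 32.875 × 7.5 = 7.513 × 10^8
Stock = 3.33 × 10^-9 μM × 7.513 × 10^8 = 2.50 μM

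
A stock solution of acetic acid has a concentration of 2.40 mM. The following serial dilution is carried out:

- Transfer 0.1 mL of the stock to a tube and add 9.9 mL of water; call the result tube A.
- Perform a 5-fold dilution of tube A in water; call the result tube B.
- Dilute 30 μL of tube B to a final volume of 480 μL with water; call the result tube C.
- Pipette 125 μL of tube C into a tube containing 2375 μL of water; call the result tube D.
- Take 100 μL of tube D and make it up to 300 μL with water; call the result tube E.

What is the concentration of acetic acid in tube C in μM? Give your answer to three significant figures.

0.300 μM

Step 1: 0.1 mL + 9.9 mL = 10 mL total → factor 10/0.1 = 100
Step 2: 5-fold → factor 5
Step 3: 30 μL brought to 480 μL → factor 480/30 = 16
Dilution factor through tube C = 100 × 5 × 16 = 8000
[tube C] = 2.40 mM / 8000 = 0.0003000 mM = 0.300 μM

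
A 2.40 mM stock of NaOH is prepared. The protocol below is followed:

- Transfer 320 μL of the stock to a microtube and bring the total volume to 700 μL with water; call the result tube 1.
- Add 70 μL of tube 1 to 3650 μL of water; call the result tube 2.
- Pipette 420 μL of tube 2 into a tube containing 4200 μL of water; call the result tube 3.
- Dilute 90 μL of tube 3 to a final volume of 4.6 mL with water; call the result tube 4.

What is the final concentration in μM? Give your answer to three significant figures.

0.0367 μM

Step 1: 320 μL brought to 700 μL → factor 700/320 = 2.1875
Step 2: 70 μL + 3650 μL = 3720 μL total → factor 3720/70 = 53.143
Step 3: 420 μL + 4200 μL = 4620 μL total → factor 4620/420 = 11
Step 4: 90 μL brought to 4.6 mL → factor 4600/90 = 51.111
Overall dilution factor = 2.1875 × 53.143 × 11 × 51.111 = 65358
Final = 2.40 mM / 65358 = 3.672 × 10^-5 mM = 0.0367 μM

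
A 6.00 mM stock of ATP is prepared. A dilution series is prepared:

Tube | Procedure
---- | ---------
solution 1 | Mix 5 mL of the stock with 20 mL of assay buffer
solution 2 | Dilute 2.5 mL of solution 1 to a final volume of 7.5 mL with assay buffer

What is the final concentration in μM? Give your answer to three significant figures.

Step 1: 5 mL + 20 mL = 25 mL total → factor 25/5 = 5
Step 2: 2.5 mL brought to 7.5 mL → factor 7.5/2.5 = 3
Overall dilution factor = 5 × 3 = 15
Final = 6.00 mM / 15 = 0.4000 mM = 400 μM

400 μM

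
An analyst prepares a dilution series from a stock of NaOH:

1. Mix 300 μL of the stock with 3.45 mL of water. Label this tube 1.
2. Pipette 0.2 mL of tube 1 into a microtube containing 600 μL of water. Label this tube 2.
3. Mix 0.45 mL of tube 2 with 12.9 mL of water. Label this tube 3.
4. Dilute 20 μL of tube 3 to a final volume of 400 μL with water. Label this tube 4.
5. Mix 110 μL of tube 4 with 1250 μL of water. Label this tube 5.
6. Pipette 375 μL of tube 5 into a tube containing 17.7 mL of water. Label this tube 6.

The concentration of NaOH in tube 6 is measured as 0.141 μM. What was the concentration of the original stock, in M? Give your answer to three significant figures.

Step 1: 300 μL + 3.45 mL = 3750 μL total → factor 3750/300 = 12.5
Step 2: 0.2 mL + 600 μL = 0.8 mL total → factor 0.8/0.2 = 4
Step 3: 0.45 mL + 12.9 mL = 13.35 mL total → factor 13.35/0.45 = 29.667
Step 4: 20 μL brought to 400 μL → factor 400/20 = 20
Step 5: 110 μL + 1250 μL = 1360 μL total → factor 1360/110 = 12.364
Step 6: 375 μL + 17.7 mL = 18075 μL total → factor 18075/375 = 48.2
Overall dilution factor = 12.5 × 4 × 29.667 × 20 × 12.364 × 48.2 = 1.7679 × 10^7
Stock = 0.141 μM × 1.7679 × 10^7 = 2.493 × 10^6 μM = 2.49 M

2.49 M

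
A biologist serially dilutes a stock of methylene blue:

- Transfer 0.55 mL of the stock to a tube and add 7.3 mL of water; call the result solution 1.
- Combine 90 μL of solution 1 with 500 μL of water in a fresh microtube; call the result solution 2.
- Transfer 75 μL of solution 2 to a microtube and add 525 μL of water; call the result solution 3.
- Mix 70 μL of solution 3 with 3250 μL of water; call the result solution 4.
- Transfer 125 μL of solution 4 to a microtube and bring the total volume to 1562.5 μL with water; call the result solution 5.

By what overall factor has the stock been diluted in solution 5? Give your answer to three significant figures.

4.44 × 10^5

Step 1: 0.55 mL + 7.3 mL = 7.85 mL total → factor 7.85/0.55 = 14.273
Step 2: 90 μL + 500 μL = 590 μL total → factor 590/90 = 6.5556
Step 3: 75 μL + 525 μL = 600 μL total → factor 600/75 = 8
Step 4: 70 μL + 3250 μL = 3320 μL total → factor 3320/70 = 47.429
Step 5: 125 μL brought to 1562.5 μL → factor 1562.5/125 = 12.5
Overall dilution factor = 14.273 × 6.5556 × 8 × 47.429 × 12.5 = 4.4377 × 10^5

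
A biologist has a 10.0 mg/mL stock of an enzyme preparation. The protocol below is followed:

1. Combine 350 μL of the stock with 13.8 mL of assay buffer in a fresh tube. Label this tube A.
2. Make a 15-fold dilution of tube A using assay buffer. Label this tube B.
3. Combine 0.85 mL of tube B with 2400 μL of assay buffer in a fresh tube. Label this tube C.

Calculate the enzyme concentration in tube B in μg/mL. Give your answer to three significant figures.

16.5 μg/mL

Step 1: 350 μL + 13.8 mL = 14150 μL total → factor 14150/350 = 40.429
Step 2: 15-fold → factor 15
Dilution factor through tube B = 40.429 × 15 = 606.43
[tube B] = 10.0 mg/mL / 606.43 = 0.01649 mg/mL = 16.5 μg/mL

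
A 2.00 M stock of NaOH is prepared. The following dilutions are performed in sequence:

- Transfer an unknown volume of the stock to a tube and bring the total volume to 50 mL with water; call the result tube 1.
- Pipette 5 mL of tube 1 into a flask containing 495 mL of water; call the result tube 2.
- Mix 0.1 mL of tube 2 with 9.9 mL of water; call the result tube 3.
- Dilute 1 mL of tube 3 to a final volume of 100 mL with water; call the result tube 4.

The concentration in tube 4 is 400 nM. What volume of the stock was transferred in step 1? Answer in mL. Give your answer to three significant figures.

Step 1: v brought to 50 mL → factor = 50 mL/v
Step 2: 5 mL + 495 mL = 500 mL total → factor 500/5 = 100
Step 3: 0.1 mL + 9.9 mL = 10 mL total → factor 10/0.1 = 100
Step 4: 1 mL brought to 100 mL → factor 100/1 = 100
Product of known-step factors = 1 × 10^6
Overall factor = 2.00 M / (400 nM) = 5 × 10^6
Step-1 factor = 5 × 10^6 / 1 × 10^6 = 5
v = 50 mL / 5 = 10.0 mL

10.0 mL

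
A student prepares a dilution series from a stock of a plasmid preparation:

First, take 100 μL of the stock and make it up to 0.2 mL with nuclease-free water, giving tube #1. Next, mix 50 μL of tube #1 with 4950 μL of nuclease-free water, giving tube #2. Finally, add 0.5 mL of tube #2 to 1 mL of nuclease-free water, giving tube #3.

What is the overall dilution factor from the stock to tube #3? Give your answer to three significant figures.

Step 1: 100 μL brought to 0.2 mL → factor 200/100 = 2
Step 2: 50 μL + 4950 μL = 5000 μL total → factor 5000/50 = 100
Step 3: 0.5 mL + 1 mL = 1.5 mL total → factor 1.5/0.5 = 3
Overall dilution factor = 2 × 100 × 3 = 600

600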